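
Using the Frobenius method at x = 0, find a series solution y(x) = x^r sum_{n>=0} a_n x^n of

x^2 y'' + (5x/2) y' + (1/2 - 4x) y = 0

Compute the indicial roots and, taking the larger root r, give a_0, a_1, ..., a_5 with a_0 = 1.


Write in Frobenius form y'' + (p(x)/x) y' + (q(x)/x^2) y = 0:
  p(x) = 5/2,  q(x) = 1/2 - 4x.
Indicial equation: r(r-1) + (5/2) r + (1/2) = 0 -> roots r_1 = -1/2, r_2 = -1.
Take r = r_1 = -1/2. Let y(x) = x^r sum_{n>=0} a_n x^n with a_0 = 1.
Substitute y = x^r sum a_n x^n and match x^{r+n}. The recurrence is
  D(n) a_n - 4 a_{n-1} = 0,  where D(n) = (r+n)(r+n-1) + (5/2)(r+n) + (1/2).
  a_n = 4 / D(n) * a_{n-1}.
Since the indicial polynomial factors as (r - r_1)(r - r_2), D(n) = (r_1 + n - r_1)(r_1 + n - r_2) = n(n + 1/2).
Evaluating step by step (a_0 = 1):
  n = 1: D(1) = 1(1 + 1/2) = 3/2; numerator = 4(1) = 4; a_1 = (4)/(3/2) = 8/3
  n = 2: D(2) = 2(2 + 1/2) = 5; numerator = 4(8/3) = 32/3; a_2 = (32/3)/(5) = 32/15
  n = 3: D(3) = 3(3 + 1/2) = 21/2; numerator = 4(32/15) = 128/15; a_3 = (128/15)/(21/2) = 256/315
  n = 4: D(4) = 4(4 + 1/2) = 18; numerator = 4(256/315) = 1024/315; a_4 = (1024/315)/(18) = 512/2835
  n = 5: D(5) = 5(5 + 1/2) = 55/2; numerator = 4(512/2835) = 2048/2835; a_5 = (2048/2835)/(55/2) = 4096/155925

r = -1/2; a_0 = 1; a_1 = 8/3; a_2 = 32/15; a_3 = 256/315; a_4 = 512/2835; a_5 = 4096/155925


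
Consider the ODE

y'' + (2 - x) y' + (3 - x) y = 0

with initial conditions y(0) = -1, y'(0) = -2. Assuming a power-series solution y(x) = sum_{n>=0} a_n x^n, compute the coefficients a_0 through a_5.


Ansatz: y(x) = sum_{n>=0} a_n x^n, so y'(x) = sum_{n>=1} n a_n x^(n-1) and y''(x) = sum_{n>=2} n(n-1) a_n x^(n-2).
Substitute into P(x) y'' + Q(x) y' + R(x) y = 0 with P(x) = 1, Q(x) = 2 - x, R(x) = 3 - x, and match powers of x.
Initial conditions: a_0 = -1, a_1 = -2.
Setting the coefficient of each power of x to zero and solving order by order (substituting the coefficients already found):
  x^0: 2 a_2 + 2 a_1 + 3 a_0 = 0  ->  2 a_2 = -2 a_1 - 3 a_0 = 7  ->  a_2 = 7/2
  x^1: 6 a_3 + 4 a_2 + 2 a_1 - a_0 = 0  ->  6 a_3 = -4 a_2 - 2 a_1 + a_0 = -11  ->  a_3 = -11/6
  x^2: 12 a_4 + 6 a_3 + a_2 - a_1 = 0  ->  12 a_4 = -6 a_3 - a_2 + a_1 = 11/2  ->  a_4 = 11/24
  x^3: 20 a_5 + 8 a_4 - a_2 = 0  ->  20 a_5 = -8 a_4 + a_2 = -1/6  ->  a_5 = -1/120
Truncated series: y(x) = -1 - 2 x + (7/2) x^2 - (11/6) x^3 + (11/24) x^4 - (1/120) x^5 + O(x^6).

a_0 = -1; a_1 = -2; a_2 = 7/2; a_3 = -11/6; a_4 = 11/24; a_5 = -1/120


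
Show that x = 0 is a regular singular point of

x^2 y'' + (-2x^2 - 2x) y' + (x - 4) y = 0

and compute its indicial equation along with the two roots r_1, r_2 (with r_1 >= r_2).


Divide by x^2 to reach normal form y'' + P_1(x) y' + P_2(x) y = 0 with P_1(x) = -2 - 2/x and P_2(x) = 1/x - 4/x^2.
x = 0 is a singular point because the y'-coefficient -2 - 2/x has a pole at x = 0 and the y-coefficient 1/x - 4/x^2 has a pole at x = 0.
It is a regular singular point because x P_1(x) = p(x) = -2x - 2 and x^2 P_2(x) = q(x) = x - 4 are polynomials, hence analytic at x = 0.
p(0) = -2,  q(0) = -4.
Indicial equation: r(r-1) + p(0) r + q(0) = 0, i.e. r^2 + (p(0) - 1) r + q(0) = 0, i.e. r^2 - 3 r - 4 = 0.
Discriminant: (-3)^2 - 4(-4) = 25, so r = (3 ± 5)/2.
Solving: r_1 = 4, r_2 = -1.

indicial: r^2 - 3 r - 4 = 0; roots r_1 = 4, r_2 = -1


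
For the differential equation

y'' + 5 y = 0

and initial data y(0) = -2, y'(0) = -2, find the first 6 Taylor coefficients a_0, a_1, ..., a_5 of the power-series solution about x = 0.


Ansatz: y(x) = sum_{n>=0} a_n x^n, so y'(x) = sum_{n>=1} n a_n x^(n-1) and y''(x) = sum_{n>=2} n(n-1) a_n x^(n-2).
Substitute into P(x) y'' + Q(x) y' + R(x) y = 0 with P(x) = 1, Q(x) = 0, R(x) = 5, and match powers of x.
Initial conditions: a_0 = -2, a_1 = -2.
Setting the coefficient of each power of x to zero and solving order by order (substituting the coefficients already found):
  x^0: 2 a_2 + 5 a_0 = 0  ->  2 a_2 = -5 a_0 = 10  ->  a_2 = 5
  x^1: 6 a_3 + 5 a_1 = 0  ->  6 a_3 = -5 a_1 = 10  ->  a_3 = 5/3
  x^2: 12 a_4 + 5 a_2 = 0  ->  12 a_4 = -5 a_2 = -25  ->  a_4 = -25/12
  x^3: 20 a_5 + 5 a_3 = 0  ->  20 a_5 = -5 a_3 = -25/3  ->  a_5 = -5/12
Truncated series: y(x) = -2 - 2 x + 5 x^2 + (5/3) x^3 - (25/12) x^4 - (5/12) x^5 + O(x^6).

a_0 = -2; a_1 = -2; a_2 = 5; a_3 = 5/3; a_4 = -25/12; a_5 = -5/12


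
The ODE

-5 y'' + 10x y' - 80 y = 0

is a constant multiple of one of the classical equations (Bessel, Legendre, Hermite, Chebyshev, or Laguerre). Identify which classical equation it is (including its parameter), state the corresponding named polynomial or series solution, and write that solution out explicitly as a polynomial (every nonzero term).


All three coefficients share the factor -5; dividing through by -5 gives  y'' - 2x y' + 16 y = 0.
This matches the Hermite equation y'' - 2x y' + 2n y = 0 with 2n = 16, so n = 8; the polynomial solution is H_8(x).
With y = sum_k a_k x^k, matching x^k gives (k+2)(k+1) a_{k+2} = 2(k - n) a_k = 2(k - 8) a_k. The right side vanishes at k = 8, so the series with the parity of 8 terminates at degree 8.
Standard normalization: leading coefficient of H_n is 2^n, so a_8 = 2^8 = 256. Work downward with a_k = (k+1)(k+2) a_{k+2} / (2(k - n)):
  a_6 = (7)(8)(256) / (2(6 - 8)) = 14336/(-4) = -3584
  a_4 = (5)(6)(-3584) / (2(4 - 8)) = -107520/(-8) = 13440
  a_2 = (3)(4)(13440) / (2(2 - 8)) = 161280/(-12) = -13440
  a_0 = (1)(2)(-13440) / (2(0 - 8)) = -26880/(-16) = 1680
Hence H_8(x) = 256 x^8 - 3584 x^6 + 13440 x^4 - 13440 x^2 + 1680.

H_8(x); series = 256 x^8 - 3584 x^6 + 13440 x^4 - 13440 x^2 + 1680


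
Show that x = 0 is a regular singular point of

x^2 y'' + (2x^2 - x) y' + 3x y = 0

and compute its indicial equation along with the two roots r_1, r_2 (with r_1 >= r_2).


Divide by x^2 to reach normal form y'' + P_1(x) y' + P_2(x) y = 0 with P_1(x) = 2 - 1/x and P_2(x) = 3/x.
x = 0 is a singular point because the y'-coefficient 2 - 1/x has a pole at x = 0 and the y-coefficient 3/x has a pole at x = 0.
It is a regular singular point because x P_1(x) = p(x) = 2x - 1 and x^2 P_2(x) = q(x) = 3x are polynomials, hence analytic at x = 0.
p(0) = -1,  q(0) = 0.
Indicial equation: r(r-1) + p(0) r + q(0) = 0, i.e. r^2 + (p(0) - 1) r + q(0) = 0, i.e. r^2 - 2 r = 0.
Discriminant: (-2)^2 - 4(0) = 4, so r = (2 ± 2)/2.
Solving: r_1 = 2, r_2 = 0.

indicial: r^2 - 2 r = 0; roots r_1 = 2, r_2 = 0


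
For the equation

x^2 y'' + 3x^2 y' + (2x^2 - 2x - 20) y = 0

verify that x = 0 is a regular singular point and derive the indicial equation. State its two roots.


Divide by x^2 to reach normal form y'' + P_1(x) y' + P_2(x) y = 0 with P_1(x) = 3 and P_2(x) = 2 - 2/x - 20/x^2.
x = 0 is a singular point because the y-coefficient 2 - 2/x - 20/x^2 has a pole at x = 0.
It is a regular singular point because x P_1(x) = p(x) = 3x and x^2 P_2(x) = q(x) = 2x^2 - 2x - 20 are polynomials, hence analytic at x = 0.
p(0) = 0,  q(0) = -20.
Indicial equation: r(r-1) + p(0) r + q(0) = 0, i.e. r^2 + (p(0) - 1) r + q(0) = 0, i.e. r^2 - 1 r - 20 = 0.
Discriminant: (-1)^2 - 4(-20) = 81, so r = (1 ± 9)/2.
Solving: r_1 = 5, r_2 = -4.

indicial: r^2 - 1 r - 20 = 0; roots r_1 = 5, r_2 = -4


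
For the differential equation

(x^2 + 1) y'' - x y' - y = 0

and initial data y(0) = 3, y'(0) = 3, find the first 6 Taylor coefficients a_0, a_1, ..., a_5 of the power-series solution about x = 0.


Ansatz: y(x) = sum_{n>=0} a_n x^n, so y'(x) = sum_{n>=1} n a_n x^(n-1) and y''(x) = sum_{n>=2} n(n-1) a_n x^(n-2).
Substitute into P(x) y'' + Q(x) y' + R(x) y = 0 with P(x) = x^2 + 1, Q(x) = -x, R(x) = -1, and match powers of x.
Initial conditions: a_0 = 3, a_1 = 3.
Setting the coefficient of each power of x to zero and solving order by order (substituting the coefficients already found):
  x^0: 2 a_2 - a_0 = 0  ->  2 a_2 = a_0 = 3  ->  a_2 = 3/2
  x^1: 6 a_3 - 2 a_1 = 0  ->  6 a_3 = 2 a_1 = 6  ->  a_3 = 1
  x^2: 12 a_4 - a_2 = 0  ->  12 a_4 = a_2 = 3/2  ->  a_4 = 1/8
  x^3: 20 a_5 + 2 a_3 = 0  ->  20 a_5 = -2 a_3 = -2  ->  a_5 = -1/10
Truncated series: y(x) = 3 + 3 x + (3/2) x^2 + x^3 + (1/8) x^4 - (1/10) x^5 + O(x^6).

a_0 = 3; a_1 = 3; a_2 = 3/2; a_3 = 1; a_4 = 1/8; a_5 = -1/10


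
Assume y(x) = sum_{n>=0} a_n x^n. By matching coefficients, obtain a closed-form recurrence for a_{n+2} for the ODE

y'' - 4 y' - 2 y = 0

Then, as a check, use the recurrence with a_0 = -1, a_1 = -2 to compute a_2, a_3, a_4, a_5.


Substitute y = sum_n a_n x^n.
y''(x) has coefficient (n+2)(n+1) a_{n+2} at x^n;
-4 y'(x) has coefficient -4 (n+1) a_{n+1} at x^n;
-2 y(x) has coefficient -2 a_n at x^n.
Matching x^n: (n+2)(n+1) a_{n+2} - 4 (n+1) a_{n+1} - 2 a_n = 0.
Thus a_{n+2} = [4 (n+1) a_{n+1} + 2 a_n] / ((n+1)(n+2)).

Check with a_0 = -1, a_1 = -2 (apply the recurrence for n = 0, 1, 2, 3): a_0 = -1, a_1 = -2, a_2 = -5, a_3 = -22/3, a_4 = -49/6, a_5 = -109/15.

a_(n+2) = [4 (n+1) a_(n+1) + 2 a_n] / ((n+1)(n+2)); check: a_0 = -1, a_1 = -2, a_2 = -5, a_3 = -22/3, a_4 = -49/6, a_5 = -109/15


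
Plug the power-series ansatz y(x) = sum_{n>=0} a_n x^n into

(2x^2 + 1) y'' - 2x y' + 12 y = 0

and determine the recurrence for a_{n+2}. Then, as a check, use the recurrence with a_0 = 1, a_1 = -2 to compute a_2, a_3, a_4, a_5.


Substitute y = sum_n a_n x^n.
(1 + 2 x^2) y'' contributes (n+2)(n+1) a_{n+2} + 2 n(n-1) a_n at x^n.
-2 x y'(x) contributes -2 n a_n at x^n.
12 y(x) contributes 12 a_n at x^n.
Matching x^n: (n+2)(n+1) a_{n+2} + (2 n(n-1) - 2 n + 12) a_n = 0.
Thus a_{n+2} = (-2 n(n-1) + 2 n - 12) / ((n+1)(n+2)) * a_n.

Check with a_0 = 1, a_1 = -2 (apply the recurrence for n = 0, 1, 2, 3): a_0 = 1, a_1 = -2, a_2 = -6, a_3 = 10/3, a_4 = 6, a_5 = -3.

a_(n+2) = (-2 n(n-1) + 2 n - 12) / ((n+1)(n+2)) * a_n; check: a_0 = 1, a_1 = -2, a_2 = -6, a_3 = 10/3, a_4 = 6, a_5 = -3


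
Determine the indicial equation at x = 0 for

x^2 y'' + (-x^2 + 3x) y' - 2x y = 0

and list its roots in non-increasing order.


Divide by x^2 to reach normal form y'' + P_1(x) y' + P_2(x) y = 0 with P_1(x) = -1 + 3/x and P_2(x) = -2/x.
x = 0 is a singular point because the y'-coefficient -1 + 3/x has a pole at x = 0 and the y-coefficient -2/x has a pole at x = 0.
It is a regular singular point because x P_1(x) = p(x) = 3 - x and x^2 P_2(x) = q(x) = -2x are polynomials, hence analytic at x = 0.
p(0) = 3,  q(0) = 0.
Indicial equation: r(r-1) + p(0) r + q(0) = 0, i.e. r^2 + (p(0) - 1) r + q(0) = 0, i.e. r^2 + 2 r = 0.
Discriminant: (2)^2 - 4(0) = 4, so r = (-2 ± 2)/2.
Solving: r_1 = 0, r_2 = -2.

indicial: r^2 + 2 r = 0; roots r_1 = 0, r_2 = -2


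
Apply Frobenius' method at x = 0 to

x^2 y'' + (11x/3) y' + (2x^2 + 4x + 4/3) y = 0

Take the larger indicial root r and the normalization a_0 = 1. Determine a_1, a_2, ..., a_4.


Write in Frobenius form y'' + (p(x)/x) y' + (q(x)/x^2) y = 0:
  p(x) = 11/3,  q(x) = 2x^2 + 4x + 4/3.
Indicial equation: r(r-1) + (11/3) r + (4/3) = 0 -> roots r_1 = -2/3, r_2 = -2.
Take r = r_1 = -2/3. Let y(x) = x^r sum_{n>=0} a_n x^n with a_0 = 1.
Substitute y = x^r sum a_n x^n and match x^{r+n}. The recurrence is
  D(n) a_n + 4 a_{n-1} + 2 a_{n-2} = 0,  where D(n) = (r+n)(r+n-1) + (11/3)(r+n) + (4/3).
  a_n = [-4 a_{n-1} - 2 a_{n-2}] / D(n).
Since the indicial polynomial factors as (r - r_1)(r - r_2), D(n) = (r_1 + n - r_1)(r_1 + n - r_2) = n(n + 4/3).
Evaluating step by step (a_0 = 1):
  n = 1: D(1) = 1(1 + 4/3) = 7/3; numerator = -4(1) = -4; a_1 = (-4)/(7/3) = -12/7
  n = 2: D(2) = 2(2 + 4/3) = 20/3; numerator = -4(-12/7) - 2(1) = 34/7; a_2 = (34/7)/(20/3) = 51/70
  n = 3: D(3) = 3(3 + 4/3) = 13; numerator = -4(51/70) - 2(-12/7) = 18/35; a_3 = (18/35)/(13) = 18/455
  n = 4: D(4) = 4(4 + 4/3) = 64/3; numerator = -4(18/455) - 2(51/70) = -21/13; a_4 = (-21/13)/(64/3) = -63/832

r = -2/3; a_0 = 1; a_1 = -12/7; a_2 = 51/70; a_3 = 18/455; a_4 = -63/832


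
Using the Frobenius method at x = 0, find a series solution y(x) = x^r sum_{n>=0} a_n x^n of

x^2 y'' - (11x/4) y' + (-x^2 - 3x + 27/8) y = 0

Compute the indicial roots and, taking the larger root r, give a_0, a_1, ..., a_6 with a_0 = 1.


Write in Frobenius form y'' + (p(x)/x) y' + (q(x)/x^2) y = 0:
  p(x) = -11/4,  q(x) = -x^2 - 3x + 27/8.
Indicial equation: r(r-1) + (-11/4) r + (27/8) = 0 -> roots r_1 = 9/4, r_2 = 3/2.
Take r = r_1 = 9/4. Let y(x) = x^r sum_{n>=0} a_n x^n with a_0 = 1.
Substitute y = x^r sum a_n x^n and match x^{r+n}. The recurrence is
  D(n) a_n - 3 a_{n-1} - 1 a_{n-2} = 0,  where D(n) = (r+n)(r+n-1) + (-11/4)(r+n) + (27/8).
  a_n = [3 a_{n-1} + 1 a_{n-2}] / D(n).
Since the indicial polynomial factors as (r - r_1)(r - r_2), D(n) = (r_1 + n - r_1)(r_1 + n - r_2) = n(n + 3/4).
Evaluating step by step (a_0 = 1):
  n = 1: D(1) = 1(1 + 3/4) = 7/4; numerator = 3(1) = 3; a_1 = (3)/(7/4) = 12/7
  n = 2: D(2) = 2(2 + 3/4) = 11/2; numerator = 3(12/7) + 1(1) = 43/7; a_2 = (43/7)/(11/2) = 86/77
  n = 3: D(3) = 3(3 + 3/4) = 45/4; numerator = 3(86/77) + 1(12/7) = 390/77; a_3 = (390/77)/(45/4) = 104/231
  n = 4: D(4) = 4(4 + 3/4) = 19; numerator = 3(104/231) + 1(86/77) = 190/77; a_4 = (190/77)/(19) = 10/77
  n = 5: D(5) = 5(5 + 3/4) = 115/4; numerator = 3(10/77) + 1(104/231) = 194/231; a_5 = (194/231)/(115/4) = 776/26565
  n = 6: D(6) = 6(6 + 3/4) = 81/2; numerator = 3(776/26565) + 1(10/77) = 1926/8855; a_6 = (1926/8855)/(81/2) = 428/79695

r = 9/4; a_0 = 1; a_1 = 12/7; a_2 = 86/77; a_3 = 104/231; a_4 = 10/77; a_5 = 776/26565; a_6 = 428/79695


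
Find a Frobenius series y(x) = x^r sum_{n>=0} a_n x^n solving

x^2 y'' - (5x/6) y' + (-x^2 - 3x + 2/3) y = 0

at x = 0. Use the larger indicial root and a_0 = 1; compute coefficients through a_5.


Write in Frobenius form y'' + (p(x)/x) y' + (q(x)/x^2) y = 0:
  p(x) = -5/6,  q(x) = -x^2 - 3x + 2/3.
Indicial equation: r(r-1) + (-5/6) r + (2/3) = 0 -> roots r_1 = 4/3, r_2 = 1/2.
Take r = r_1 = 4/3. Let y(x) = x^r sum_{n>=0} a_n x^n with a_0 = 1.
Substitute y = x^r sum a_n x^n and match x^{r+n}. The recurrence is
  D(n) a_n - 3 a_{n-1} - 1 a_{n-2} = 0,  where D(n) = (r+n)(r+n-1) + (-5/6)(r+n) + (2/3).
  a_n = [3 a_{n-1} + 1 a_{n-2}] / D(n).
Since the indicial polynomial factors as (r - r_1)(r - r_2), D(n) = (r_1 + n - r_1)(r_1 + n - r_2) = n(n + 5/6).
Evaluating step by step (a_0 = 1):
  n = 1: D(1) = 1(1 + 5/6) = 11/6; numerator = 3(1) = 3; a_1 = (3)/(11/6) = 18/11
  n = 2: D(2) = 2(2 + 5/6) = 17/3; numerator = 3(18/11) + 1(1) = 65/11; a_2 = (65/11)/(17/3) = 195/187
  n = 3: D(3) = 3(3 + 5/6) = 23/2; numerator = 3(195/187) + 1(18/11) = 81/17; a_3 = (81/17)/(23/2) = 162/391
  n = 4: D(4) = 4(4 + 5/6) = 58/3; numerator = 3(162/391) + 1(195/187) = 9831/4301; a_4 = (9831/4301)/(58/3) = 1017/8602
  n = 5: D(5) = 5(5 + 5/6) = 175/6; numerator = 3(1017/8602) + 1(162/391) = 6615/8602; a_5 = (6615/8602)/(175/6) = 567/21505

r = 4/3; a_0 = 1; a_1 = 18/11; a_2 = 195/187; a_3 = 162/391; a_4 = 1017/8602; a_5 = 567/21505


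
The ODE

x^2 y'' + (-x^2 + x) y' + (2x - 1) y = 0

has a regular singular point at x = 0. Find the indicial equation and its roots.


Divide by x^2 to reach normal form y'' + P_1(x) y' + P_2(x) y = 0 with P_1(x) = -1 + 1/x and P_2(x) = 2/x - 1/x^2.
x = 0 is a singular point because the y'-coefficient -1 + 1/x has a pole at x = 0 and the y-coefficient 2/x - 1/x^2 has a pole at x = 0.
It is a regular singular point because x P_1(x) = p(x) = 1 - x and x^2 P_2(x) = q(x) = 2x - 1 are polynomials, hence analytic at x = 0.
p(0) = 1,  q(0) = -1.
Indicial equation: r(r-1) + p(0) r + q(0) = 0, i.e. r^2 + (p(0) - 1) r + q(0) = 0, i.e. r^2 - 1 = 0.
Discriminant: (0)^2 - 4(-1) = 4, so r = (0 ± 2)/2.
Solving: r_1 = 1, r_2 = -1.

indicial: r^2 - 1 = 0; roots r_1 = 1, r_2 = -1


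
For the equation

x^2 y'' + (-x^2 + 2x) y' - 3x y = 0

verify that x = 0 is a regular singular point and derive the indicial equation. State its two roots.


Divide by x^2 to reach normal form y'' + P_1(x) y' + P_2(x) y = 0 with P_1(x) = -1 + 2/x and P_2(x) = -3/x.
x = 0 is a singular point because the y'-coefficient -1 + 2/x has a pole at x = 0 and the y-coefficient -3/x has a pole at x = 0.
It is a regular singular point because x P_1(x) = p(x) = 2 - x and x^2 P_2(x) = q(x) = -3x are polynomials, hence analytic at x = 0.
p(0) = 2,  q(0) = 0.
Indicial equation: r(r-1) + p(0) r + q(0) = 0, i.e. r^2 + (p(0) - 1) r + q(0) = 0, i.e. r^2 + 1 r = 0.
Discriminant: (1)^2 - 4(0) = 1, so r = (-1 ± 1)/2.
Solving: r_1 = 0, r_2 = -1.

indicial: r^2 + 1 r = 0; roots r_1 = 0, r_2 = -1


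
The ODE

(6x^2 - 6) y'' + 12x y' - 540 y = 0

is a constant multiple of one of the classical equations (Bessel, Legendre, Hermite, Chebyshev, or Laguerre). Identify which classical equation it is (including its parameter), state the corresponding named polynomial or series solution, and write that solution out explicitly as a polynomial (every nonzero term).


All three coefficients share the factor -6; dividing through by -6 gives  (1 - x^2) y'' - 2x y' + 90 y = 0.
This matches the Legendre equation (1 - x^2) y'' - 2x y' + n(n+1) y = 0 (note the -2x y' term) with n(n+1) = 90, so n = 9; the polynomial solution is P_9(x).
With y = sum_k a_k x^k, matching x^k gives (k+2)(k+1) a_{k+2} = [k(k+1) - n(n+1)] a_k = (k - 9)(k + 10) a_k. The right side vanishes at k = 9, so the series with the parity of 9 terminates at degree 9.
Standard normalization (P_n(1) = 1): leading coefficient (2n)!/(2^n (n!)^2) = 6402373705728000/(512*131681894400) = 12155/128, so a_9 = 12155/128. Work downward with a_k = (k+1)(k+2) a_{k+2} / ((k - 9)(k + 10)):
  a_7 = (8)(9)(12155/128) / ((7 - 9)(7 + 10)) = (109395/16)/(-34) = -6435/32
  a_5 = (6)(7)(-6435/32) / ((5 - 9)(5 + 10)) = (-135135/16)/(-60) = 9009/64
  a_3 = (4)(5)(9009/64) / ((3 - 9)(3 + 10)) = (45045/16)/(-78) = -1155/32
  a_1 = (2)(3)(-1155/32) / ((1 - 9)(1 + 10)) = (-3465/16)/(-88) = 315/128
Hence P_9(x) = 12155 x^9/128 - 6435 x^7/32 + 9009 x^5/64 - 1155 x^3/32 + 315 x/128.

P_9(x); series = 12155 x^9/128 - 6435 x^7/32 + 9009 x^5/64 - 1155 x^3/32 + 315 x/128


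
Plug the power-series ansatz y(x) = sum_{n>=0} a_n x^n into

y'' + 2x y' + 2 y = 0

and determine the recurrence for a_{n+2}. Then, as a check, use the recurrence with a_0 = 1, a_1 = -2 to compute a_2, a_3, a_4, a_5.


Substitute y = sum_n a_n x^n.
y''(x) has coefficient (n+2)(n+1) a_{n+2} at x^n;
2 x y'(x) has coefficient 2 n a_n at x^n (shift);
2 y(x) has coefficient 2 a_n at x^n.
Matching x^n: (n+2)(n+1) a_{n+2} + (2n + 2) a_n = 0.
Thus a_{n+2} = (-2n - 2) / ((n+1)(n+2)) * a_n.

Check with a_0 = 1, a_1 = -2 (apply the recurrence for n = 0, 1, 2, 3): a_0 = 1, a_1 = -2, a_2 = -1, a_3 = 4/3, a_4 = 1/2, a_5 = -8/15.

a_(n+2) = (-2n - 2) / ((n+1)(n+2)) * a_n; check: a_0 = 1, a_1 = -2, a_2 = -1, a_3 = 4/3, a_4 = 1/2, a_5 = -8/15


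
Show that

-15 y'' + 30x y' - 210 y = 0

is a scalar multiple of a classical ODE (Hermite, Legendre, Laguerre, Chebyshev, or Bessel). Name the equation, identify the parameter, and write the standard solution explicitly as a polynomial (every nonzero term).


All three coefficients share the factor -15; dividing through by -15 gives  y'' - 2x y' + 14 y = 0.
This matches the Hermite equation y'' - 2x y' + 2n y = 0 with 2n = 14, so n = 7; the polynomial solution is H_7(x).
With y = sum_k a_k x^k, matching x^k gives (k+2)(k+1) a_{k+2} = 2(k - n) a_k = 2(k - 7) a_k. The right side vanishes at k = 7, so the series with the parity of 7 terminates at degree 7.
Standard normalization: leading coefficient of H_n is 2^n, so a_7 = 2^7 = 128. Work downward with a_k = (k+1)(k+2) a_{k+2} / (2(k - n)):
  a_5 = (6)(7)(128) / (2(5 - 7)) = 5376/(-4) = -1344
  a_3 = (4)(5)(-1344) / (2(3 - 7)) = -26880/(-8) = 3360
  a_1 = (2)(3)(3360) / (2(1 - 7)) = 20160/(-12) = -1680
Hence H_7(x) = 128 x^7 - 1344 x^5 + 3360 x^3 - 1680 x.

H_7(x); series = 128 x^7 - 1344 x^5 + 3360 x^3 - 1680 x


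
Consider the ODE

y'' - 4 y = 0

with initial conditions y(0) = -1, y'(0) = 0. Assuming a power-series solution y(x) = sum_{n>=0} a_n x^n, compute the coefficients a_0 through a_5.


Ansatz: y(x) = sum_{n>=0} a_n x^n, so y'(x) = sum_{n>=1} n a_n x^(n-1) and y''(x) = sum_{n>=2} n(n-1) a_n x^(n-2).
Substitute into P(x) y'' + Q(x) y' + R(x) y = 0 with P(x) = 1, Q(x) = 0, R(x) = -4, and match powers of x.
Initial conditions: a_0 = -1, a_1 = 0.
Setting the coefficient of each power of x to zero and solving order by order (substituting the coefficients already found):
  x^0: 2 a_2 - 4 a_0 = 0  ->  2 a_2 = 4 a_0 = -4  ->  a_2 = -2
  x^1: 6 a_3 - 4 a_1 = 0  ->  6 a_3 = 4 a_1 = 0  ->  a_3 = 0
  x^2: 12 a_4 - 4 a_2 = 0  ->  12 a_4 = 4 a_2 = -8  ->  a_4 = -2/3
  x^3: 20 a_5 - 4 a_3 = 0  ->  20 a_5 = 4 a_3 = 0  ->  a_5 = 0
Truncated series: y(x) = -1 - 2 x^2 - (2/3) x^4 + O(x^6).

a_0 = -1; a_1 = 0; a_2 = -2; a_3 = 0; a_4 = -2/3; a_5 = 0


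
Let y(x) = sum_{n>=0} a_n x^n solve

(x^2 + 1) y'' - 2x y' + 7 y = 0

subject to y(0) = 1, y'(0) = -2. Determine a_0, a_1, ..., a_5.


Ansatz: y(x) = sum_{n>=0} a_n x^n, so y'(x) = sum_{n>=1} n a_n x^(n-1) and y''(x) = sum_{n>=2} n(n-1) a_n x^(n-2).
Substitute into P(x) y'' + Q(x) y' + R(x) y = 0 with P(x) = x^2 + 1, Q(x) = -2x, R(x) = 7, and match powers of x.
Initial conditions: a_0 = 1, a_1 = -2.
Setting the coefficient of each power of x to zero and solving order by order (substituting the coefficients already found):
  x^0: 2 a_2 + 7 a_0 = 0  ->  2 a_2 = -7 a_0 = -7  ->  a_2 = -7/2
  x^1: 6 a_3 + 5 a_1 = 0  ->  6 a_3 = -5 a_1 = 10  ->  a_3 = 5/3
  x^2: 12 a_4 + 5 a_2 = 0  ->  12 a_4 = -5 a_2 = 35/2  ->  a_4 = 35/24
  x^3: 20 a_5 + 7 a_3 = 0  ->  20 a_5 = -7 a_3 = -35/3  ->  a_5 = -7/12
Truncated series: y(x) = 1 - 2 x - (7/2) x^2 + (5/3) x^3 + (35/24) x^4 - (7/12) x^5 + O(x^6).

a_0 = 1; a_1 = -2; a_2 = -7/2; a_3 = 5/3; a_4 = 35/24; a_5 = -7/12


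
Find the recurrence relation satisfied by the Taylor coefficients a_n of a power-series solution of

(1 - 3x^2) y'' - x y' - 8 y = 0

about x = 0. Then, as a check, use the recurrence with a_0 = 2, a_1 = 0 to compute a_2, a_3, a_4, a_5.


Substitute y = sum_n a_n x^n.
(1 - 3 x^2) y'' contributes (n+2)(n+1) a_{n+2} - 3 n(n-1) a_n at x^n.
-x y'(x) contributes -n a_n at x^n.
-8 y(x) contributes -8 a_n at x^n.
Matching x^n: (n+2)(n+1) a_{n+2} + (-3 n(n-1) - n - 8) a_n = 0.
Thus a_{n+2} = (3 n(n-1) + n + 8) / ((n+1)(n+2)) * a_n.

Check with a_0 = 2, a_1 = 0 (apply the recurrence for n = 0, 1, 2, 3): a_0 = 2, a_1 = 0, a_2 = 8, a_3 = 0, a_4 = 32/3, a_5 = 0.

a_(n+2) = (3 n(n-1) + n + 8) / ((n+1)(n+2)) * a_n; check: a_0 = 2, a_1 = 0, a_2 = 8, a_3 = 0, a_4 = 32/3, a_5 = 0


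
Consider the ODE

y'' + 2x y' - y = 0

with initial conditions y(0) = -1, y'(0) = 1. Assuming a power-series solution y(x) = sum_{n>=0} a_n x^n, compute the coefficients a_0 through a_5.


Ansatz: y(x) = sum_{n>=0} a_n x^n, so y'(x) = sum_{n>=1} n a_n x^(n-1) and y''(x) = sum_{n>=2} n(n-1) a_n x^(n-2).
Substitute into P(x) y'' + Q(x) y' + R(x) y = 0 with P(x) = 1, Q(x) = 2x, R(x) = -1, and match powers of x.
Initial conditions: a_0 = -1, a_1 = 1.
Setting the coefficient of each power of x to zero and solving order by order (substituting the coefficients already found):
  x^0: 2 a_2 - a_0 = 0  ->  2 a_2 = a_0 = -1  ->  a_2 = -1/2
  x^1: 6 a_3 + a_1 = 0  ->  6 a_3 = -a_1 = -1  ->  a_3 = -1/6
  x^2: 12 a_4 + 3 a_2 = 0  ->  12 a_4 = -3 a_2 = 3/2  ->  a_4 = 1/8
  x^3: 20 a_5 + 5 a_3 = 0  ->  20 a_5 = -5 a_3 = 5/6  ->  a_5 = 1/24
Truncated series: y(x) = -1 + x - (1/2) x^2 - (1/6) x^3 + (1/8) x^4 + (1/24) x^5 + O(x^6).

a_0 = -1; a_1 = 1; a_2 = -1/2; a_3 = -1/6; a_4 = 1/8; a_5 = 1/24


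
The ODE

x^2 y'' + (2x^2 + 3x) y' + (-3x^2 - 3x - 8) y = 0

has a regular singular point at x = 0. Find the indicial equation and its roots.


Divide by x^2 to reach normal form y'' + P_1(x) y' + P_2(x) y = 0 with P_1(x) = 2 + 3/x and P_2(x) = -3 - 3/x - 8/x^2.
x = 0 is a singular point because the y'-coefficient 2 + 3/x has a pole at x = 0 and the y-coefficient -3 - 3/x - 8/x^2 has a pole at x = 0.
It is a regular singular point because x P_1(x) = p(x) = 2x + 3 and x^2 P_2(x) = q(x) = -3x^2 - 3x - 8 are polynomials, hence analytic at x = 0.
p(0) = 3,  q(0) = -8.
Indicial equation: r(r-1) + p(0) r + q(0) = 0, i.e. r^2 + (p(0) - 1) r + q(0) = 0, i.e. r^2 + 2 r - 8 = 0.
Discriminant: (2)^2 - 4(-8) = 36, so r = (-2 ± 6)/2.
Solving: r_1 = 2, r_2 = -4.

indicial: r^2 + 2 r - 8 = 0; roots r_1 = 2, r_2 = -4


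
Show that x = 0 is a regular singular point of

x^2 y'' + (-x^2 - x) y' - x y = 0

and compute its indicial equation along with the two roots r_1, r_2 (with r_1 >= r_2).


Divide by x^2 to reach normal form y'' + P_1(x) y' + P_2(x) y = 0 with P_1(x) = -1 - 1/x and P_2(x) = -1/x.
x = 0 is a singular point because the y'-coefficient -1 - 1/x has a pole at x = 0 and the y-coefficient -1/x has a pole at x = 0.
It is a regular singular point because x P_1(x) = p(x) = -x - 1 and x^2 P_2(x) = q(x) = -x are polynomials, hence analytic at x = 0.
p(0) = -1,  q(0) = 0.
Indicial equation: r(r-1) + p(0) r + q(0) = 0, i.e. r^2 + (p(0) - 1) r + q(0) = 0, i.e. r^2 - 2 r = 0.
Discriminant: (-2)^2 - 4(0) = 4, so r = (2 ± 2)/2.
Solving: r_1 = 2, r_2 = 0.

indicial: r^2 - 2 r = 0; roots r_1 = 2, r_2 = 0


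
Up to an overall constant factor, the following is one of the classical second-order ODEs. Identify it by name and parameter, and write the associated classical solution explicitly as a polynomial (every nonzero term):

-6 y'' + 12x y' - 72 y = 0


All three coefficients share the factor -6; dividing through by -6 gives  y'' - 2x y' + 12 y = 0.
This matches the Hermite equation y'' - 2x y' + 2n y = 0 with 2n = 12, so n = 6; the polynomial solution is H_6(x).
With y = sum_k a_k x^k, matching x^k gives (k+2)(k+1) a_{k+2} = 2(k - n) a_k = 2(k - 6) a_k. The right side vanishes at k = 6, so the series with the parity of 6 terminates at degree 6.
Standard normalization: leading coefficient of H_n is 2^n, so a_6 = 2^6 = 64. Work downward with a_k = (k+1)(k+2) a_{k+2} / (2(k - n)):
  a_4 = (5)(6)(64) / (2(4 - 6)) = 1920/(-4) = -480
  a_2 = (3)(4)(-480) / (2(2 - 6)) = -5760/(-8) = 720
  a_0 = (1)(2)(720) / (2(0 - 6)) = 1440/(-12) = -120
Hence H_6(x) = 64 x^6 - 480 x^4 + 720 x^2 - 120.

H_6(x); series = 64 x^6 - 480 x^4 + 720 x^2 - 120


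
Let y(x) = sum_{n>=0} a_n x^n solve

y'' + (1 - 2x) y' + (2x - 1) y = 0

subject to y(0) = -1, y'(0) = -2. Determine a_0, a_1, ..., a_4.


Ansatz: y(x) = sum_{n>=0} a_n x^n, so y'(x) = sum_{n>=1} n a_n x^(n-1) and y''(x) = sum_{n>=2} n(n-1) a_n x^(n-2).
Substitute into P(x) y'' + Q(x) y' + R(x) y = 0 with P(x) = 1, Q(x) = 1 - 2x, R(x) = 2x - 1, and match powers of x.
Initial conditions: a_0 = -1, a_1 = -2.
Setting the coefficient of each power of x to zero and solving order by order (substituting the coefficients already found):
  x^0: 2 a_2 + a_1 - a_0 = 0  ->  2 a_2 = -a_1 + a_0 = 1  ->  a_2 = 1/2
  x^1: 6 a_3 + 2 a_2 - 3 a_1 + 2 a_0 = 0  ->  6 a_3 = -2 a_2 + 3 a_1 - 2 a_0 = -5  ->  a_3 = -5/6
  x^2: 12 a_4 + 3 a_3 - 5 a_2 + 2 a_1 = 0  ->  12 a_4 = -3 a_3 + 5 a_2 - 2 a_1 = 9  ->  a_4 = 3/4
Truncated series: y(x) = -1 - 2 x + (1/2) x^2 - (5/6) x^3 + (3/4) x^4 + O(x^5).

a_0 = -1; a_1 = -2; a_2 = 1/2; a_3 = -5/6; a_4 = 3/4


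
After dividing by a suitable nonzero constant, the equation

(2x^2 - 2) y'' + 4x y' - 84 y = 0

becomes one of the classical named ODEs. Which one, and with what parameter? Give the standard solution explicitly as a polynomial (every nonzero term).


All three coefficients share the factor -2; dividing through by -2 gives  (1 - x^2) y'' - 2x y' + 42 y = 0.
This matches the Legendre equation (1 - x^2) y'' - 2x y' + n(n+1) y = 0 (note the -2x y' term) with n(n+1) = 42, so n = 6; the polynomial solution is P_6(x).
With y = sum_k a_k x^k, matching x^k gives (k+2)(k+1) a_{k+2} = [k(k+1) - n(n+1)] a_k = (k - 6)(k + 7) a_k. The right side vanishes at k = 6, so the series with the parity of 6 terminates at degree 6.
Standard normalization (P_n(1) = 1): leading coefficient (2n)!/(2^n (n!)^2) = 479001600/(64*518400) = 231/16, so a_6 = 231/16. Work downward with a_k = (k+1)(k+2) a_{k+2} / ((k - 6)(k + 7)):
  a_4 = (5)(6)(231/16) / ((4 - 6)(4 + 7)) = (3465/8)/(-22) = -315/16
  a_2 = (3)(4)(-315/16) / ((2 - 6)(2 + 7)) = (-945/4)/(-36) = 105/16
  a_0 = (1)(2)(105/16) / ((0 - 6)(0 + 7)) = (105/8)/(-42) = -5/16
Hence P_6(x) = 231 x^6/16 - 315 x^4/16 + 105 x^2/16 - 5/16.

P_6(x); series = 231 x^6/16 - 315 x^4/16 + 105 x^2/16 - 5/16


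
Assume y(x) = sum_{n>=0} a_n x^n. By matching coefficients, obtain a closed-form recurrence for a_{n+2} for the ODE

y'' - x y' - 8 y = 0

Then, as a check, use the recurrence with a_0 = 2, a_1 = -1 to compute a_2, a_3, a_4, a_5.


Substitute y = sum_n a_n x^n.
y''(x) has coefficient (n+2)(n+1) a_{n+2} at x^n;
-x y'(x) has coefficient -n a_n at x^n (shift);
-8 y(x) has coefficient -8 a_n at x^n.
Matching x^n: (n+2)(n+1) a_{n+2} + (-n - 8) a_n = 0.
Thus a_{n+2} = (n + 8) / ((n+1)(n+2)) * a_n.

Check with a_0 = 2, a_1 = -1 (apply the recurrence for n = 0, 1, 2, 3): a_0 = 2, a_1 = -1, a_2 = 8, a_3 = -3/2, a_4 = 20/3, a_5 = -33/40.

a_(n+2) = (n + 8) / ((n+1)(n+2)) * a_n; check: a_0 = 2, a_1 = -1, a_2 = 8, a_3 = -3/2, a_4 = 20/3, a_5 = -33/40


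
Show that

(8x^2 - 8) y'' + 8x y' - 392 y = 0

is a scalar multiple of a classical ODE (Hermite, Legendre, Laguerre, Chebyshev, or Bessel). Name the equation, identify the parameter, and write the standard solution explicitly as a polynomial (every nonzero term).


All three coefficients share the factor -8; dividing through by -8 gives  (1 - x^2) y'' - x y' + 49 y = 0.
This matches the Chebyshev equation (1 - x^2) y'' - x y' + n^2 y = 0 (note the -x y' term, not -2x y') with n^2 = 49, so n = 7; the polynomial solution is T_7(x).
With y = sum_k a_k x^k, matching x^k gives (k+2)(k+1) a_{k+2} = (k^2 - n^2) a_k = (k - 7)(k + 7) a_k. The right side vanishes at k = 7, so the series with the parity of 7 terminates at degree 7.
Standard normalization: leading coefficient of T_n is 2^(n-1), so a_7 = 2^6 = 64. Work downward with a_k = (k+1)(k+2) a_{k+2} / ((k - 7)(k + 7)):
  a_5 = (6)(7)(64) / ((5 - 7)(5 + 7)) = 2688/(-24) = -112
  a_3 = (4)(5)(-112) / ((3 - 7)(3 + 7)) = -2240/(-40) = 56
  a_1 = (2)(3)(56) / ((1 - 7)(1 + 7)) = 336/(-48) = -7
Hence T_7(x) = 64 x^7 - 112 x^5 + 56 x^3 - 7 x.

T_7(x); series = 64 x^7 - 112 x^5 + 56 x^3 - 7 x


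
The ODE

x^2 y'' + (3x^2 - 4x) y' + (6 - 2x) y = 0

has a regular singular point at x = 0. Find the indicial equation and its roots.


Divide by x^2 to reach normal form y'' + P_1(x) y' + P_2(x) y = 0 with P_1(x) = 3 - 4/x and P_2(x) = -2/x + 6/x^2.
x = 0 is a singular point because the y'-coefficient 3 - 4/x has a pole at x = 0 and the y-coefficient -2/x + 6/x^2 has a pole at x = 0.
It is a regular singular point because x P_1(x) = p(x) = 3x - 4 and x^2 P_2(x) = q(x) = 6 - 2x are polynomials, hence analytic at x = 0.
p(0) = -4,  q(0) = 6.
Indicial equation: r(r-1) + p(0) r + q(0) = 0, i.e. r^2 + (p(0) - 1) r + q(0) = 0, i.e. r^2 - 5 r + 6 = 0.
Discriminant: (-5)^2 - 4(6) = 1, so r = (5 ± 1)/2.
Solving: r_1 = 3, r_2 = 2.

indicial: r^2 - 5 r + 6 = 0; roots r_1 = 3, r_2 = 2


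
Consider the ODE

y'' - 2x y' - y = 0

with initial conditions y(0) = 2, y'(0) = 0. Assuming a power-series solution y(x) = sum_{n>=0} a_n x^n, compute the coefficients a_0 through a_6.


Ansatz: y(x) = sum_{n>=0} a_n x^n, so y'(x) = sum_{n>=1} n a_n x^(n-1) and y''(x) = sum_{n>=2} n(n-1) a_n x^(n-2).
Substitute into P(x) y'' + Q(x) y' + R(x) y = 0 with P(x) = 1, Q(x) = -2x, R(x) = -1, and match powers of x.
Initial conditions: a_0 = 2, a_1 = 0.
Setting the coefficient of each power of x to zero and solving order by order (substituting the coefficients already found):
  x^0: 2 a_2 - a_0 = 0  ->  2 a_2 = a_0 = 2  ->  a_2 = 1
  x^1: 6 a_3 - 3 a_1 = 0  ->  6 a_3 = 3 a_1 = 0  ->  a_3 = 0
  x^2: 12 a_4 - 5 a_2 = 0  ->  12 a_4 = 5 a_2 = 5  ->  a_4 = 5/12
  x^3: 20 a_5 - 7 a_3 = 0  ->  20 a_5 = 7 a_3 = 0  ->  a_5 = 0
  x^4: 30 a_6 - 9 a_4 = 0  ->  30 a_6 = 9 a_4 = 15/4  ->  a_6 = 1/8
Truncated series: y(x) = 2 + x^2 + (5/12) x^4 + (1/8) x^6 + O(x^7).

a_0 = 2; a_1 = 0; a_2 = 1; a_3 = 0; a_4 = 5/12; a_5 = 0; a_6 = 1/8


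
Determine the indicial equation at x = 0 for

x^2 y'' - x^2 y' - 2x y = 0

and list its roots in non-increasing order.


Divide by x^2 to reach normal form y'' + P_1(x) y' + P_2(x) y = 0 with P_1(x) = -1 and P_2(x) = -2/x.
x = 0 is a singular point because the y-coefficient -2/x has a pole at x = 0.
It is a regular singular point because x P_1(x) = p(x) = -x and x^2 P_2(x) = q(x) = -2x are polynomials, hence analytic at x = 0.
p(0) = 0,  q(0) = 0.
Indicial equation: r(r-1) + p(0) r + q(0) = 0, i.e. r^2 + (p(0) - 1) r + q(0) = 0, i.e. r^2 - 1 r = 0.
Discriminant: (-1)^2 - 4(0) = 1, so r = (1 ± 1)/2.
Solving: r_1 = 1, r_2 = 0.

indicial: r^2 - 1 r = 0; roots r_1 = 1, r_2 = 0


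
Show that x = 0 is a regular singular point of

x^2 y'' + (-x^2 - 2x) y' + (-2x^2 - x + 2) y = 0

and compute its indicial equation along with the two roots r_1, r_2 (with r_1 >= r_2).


Divide by x^2 to reach normal form y'' + P_1(x) y' + P_2(x) y = 0 with P_1(x) = -1 - 2/x and P_2(x) = -2 - 1/x + 2/x^2.
x = 0 is a singular point because the y'-coefficient -1 - 2/x has a pole at x = 0 and the y-coefficient -2 - 1/x + 2/x^2 has a pole at x = 0.
It is a regular singular point because x P_1(x) = p(x) = -x - 2 and x^2 P_2(x) = q(x) = -2x^2 - x + 2 are polynomials, hence analytic at x = 0.
p(0) = -2,  q(0) = 2.
Indicial equation: r(r-1) + p(0) r + q(0) = 0, i.e. r^2 + (p(0) - 1) r + q(0) = 0, i.e. r^2 - 3 r + 2 = 0.
Discriminant: (-3)^2 - 4(2) = 1, so r = (3 ± 1)/2.
Solving: r_1 = 2, r_2 = 1.

indicial: r^2 - 3 r + 2 = 0; roots r_1 = 2, r_2 = 1


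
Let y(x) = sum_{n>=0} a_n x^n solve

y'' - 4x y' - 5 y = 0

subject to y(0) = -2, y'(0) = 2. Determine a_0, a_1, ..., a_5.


Ansatz: y(x) = sum_{n>=0} a_n x^n, so y'(x) = sum_{n>=1} n a_n x^(n-1) and y''(x) = sum_{n>=2} n(n-1) a_n x^(n-2).
Substitute into P(x) y'' + Q(x) y' + R(x) y = 0 with P(x) = 1, Q(x) = -4x, R(x) = -5, and match powers of x.
Initial conditions: a_0 = -2, a_1 = 2.
Setting the coefficient of each power of x to zero and solving order by order (substituting the coefficients already found):
  x^0: 2 a_2 - 5 a_0 = 0  ->  2 a_2 = 5 a_0 = -10  ->  a_2 = -5
  x^1: 6 a_3 - 9 a_1 = 0  ->  6 a_3 = 9 a_1 = 18  ->  a_3 = 3
  x^2: 12 a_4 - 13 a_2 = 0  ->  12 a_4 = 13 a_2 = -65  ->  a_4 = -65/12
  x^3: 20 a_5 - 17 a_3 = 0  ->  20 a_5 = 17 a_3 = 51  ->  a_5 = 51/20
Truncated series: y(x) = -2 + 2 x - 5 x^2 + 3 x^3 - (65/12) x^4 + (51/20) x^5 + O(x^6).

a_0 = -2; a_1 = 2; a_2 = -5; a_3 = 3; a_4 = -65/12; a_5 = 51/20


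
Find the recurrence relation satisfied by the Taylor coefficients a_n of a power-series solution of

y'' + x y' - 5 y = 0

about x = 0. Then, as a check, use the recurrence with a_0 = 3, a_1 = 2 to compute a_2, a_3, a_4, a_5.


Substitute y = sum_n a_n x^n.
y''(x) has coefficient (n+2)(n+1) a_{n+2} at x^n;
x y'(x) has coefficient n a_n at x^n (shift);
-5 y(x) has coefficient -5 a_n at x^n.
Matching x^n: (n+2)(n+1) a_{n+2} + (n - 5) a_n = 0.
Thus a_{n+2} = (-n + 5) / ((n+1)(n+2)) * a_n.

Check with a_0 = 3, a_1 = 2 (apply the recurrence for n = 0, 1, 2, 3): a_0 = 3, a_1 = 2, a_2 = 15/2, a_3 = 4/3, a_4 = 15/8, a_5 = 2/15.

a_(n+2) = (-n + 5) / ((n+1)(n+2)) * a_n; check: a_0 = 3, a_1 = 2, a_2 = 15/2, a_3 = 4/3, a_4 = 15/8, a_5 = 2/15


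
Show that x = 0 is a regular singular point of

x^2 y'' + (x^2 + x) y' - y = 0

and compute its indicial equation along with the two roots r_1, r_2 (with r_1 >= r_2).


Divide by x^2 to reach normal form y'' + P_1(x) y' + P_2(x) y = 0 with P_1(x) = 1 + 1/x and P_2(x) = -1/x^2.
x = 0 is a singular point because the y'-coefficient 1 + 1/x has a pole at x = 0 and the y-coefficient -1/x^2 has a pole at x = 0.
It is a regular singular point because x P_1(x) = p(x) = x + 1 and x^2 P_2(x) = q(x) = -1 are polynomials, hence analytic at x = 0.
p(0) = 1,  q(0) = -1.
Indicial equation: r(r-1) + p(0) r + q(0) = 0, i.e. r^2 + (p(0) - 1) r + q(0) = 0, i.e. r^2 - 1 = 0.
Discriminant: (0)^2 - 4(-1) = 4, so r = (0 ± 2)/2.
Solving: r_1 = 1, r_2 = -1.

indicial: r^2 - 1 = 0; roots r_1 = 1, r_2 = -1


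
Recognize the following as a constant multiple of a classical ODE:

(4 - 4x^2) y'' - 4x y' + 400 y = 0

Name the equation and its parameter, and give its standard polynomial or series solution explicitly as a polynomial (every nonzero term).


All three coefficients share the factor 4; dividing through by 4 gives  (1 - x^2) y'' - x y' + 100 y = 0.
This matches the Chebyshev equation (1 - x^2) y'' - x y' + n^2 y = 0 (note the -x y' term, not -2x y') with n^2 = 100, so n = 10; the polynomial solution is T_10(x).
With y = sum_k a_k x^k, matching x^k gives (k+2)(k+1) a_{k+2} = (k^2 - n^2) a_k = (k - 10)(k + 10) a_k. The right side vanishes at k = 10, so the series with the parity of 10 terminates at degree 10.
Standard normalization: leading coefficient of T_n is 2^(n-1), so a_10 = 2^9 = 512. Work downward with a_k = (k+1)(k+2) a_{k+2} / ((k - 10)(k + 10)):
  a_8 = (9)(10)(512) / ((8 - 10)(8 + 10)) = 46080/(-36) = -1280
  a_6 = (7)(8)(-1280) / ((6 - 10)(6 + 10)) = -71680/(-64) = 1120
  a_4 = (5)(6)(1120) / ((4 - 10)(4 + 10)) = 33600/(-84) = -400
  a_2 = (3)(4)(-400) / ((2 - 10)(2 + 10)) = -4800/(-96) = 50
  a_0 = (1)(2)(50) / ((0 - 10)(0 + 10)) = 100/(-100) = -1
Hence T_10(x) = 512 x^10 - 1280 x^8 + 1120 x^6 - 400 x^4 + 50 x^2 - 1.

T_10(x); series = 512 x^10 - 1280 x^8 + 1120 x^6 - 400 x^4 + 50 x^2 - 1


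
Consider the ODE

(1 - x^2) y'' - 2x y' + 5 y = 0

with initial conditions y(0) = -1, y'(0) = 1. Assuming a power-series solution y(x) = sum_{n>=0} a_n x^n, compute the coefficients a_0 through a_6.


Ansatz: y(x) = sum_{n>=0} a_n x^n, so y'(x) = sum_{n>=1} n a_n x^(n-1) and y''(x) = sum_{n>=2} n(n-1) a_n x^(n-2).
Substitute into P(x) y'' + Q(x) y' + R(x) y = 0 with P(x) = 1 - x^2, Q(x) = -2x, R(x) = 5, and match powers of x.
Initial conditions: a_0 = -1, a_1 = 1.
Setting the coefficient of each power of x to zero and solving order by order (substituting the coefficients already found):
  x^0: 2 a_2 + 5 a_0 = 0  ->  2 a_2 = -5 a_0 = 5  ->  a_2 = 5/2
  x^1: 6 a_3 + 3 a_1 = 0  ->  6 a_3 = -3 a_1 = -3  ->  a_3 = -1/2
  x^2: 12 a_4 - a_2 = 0  ->  12 a_4 = a_2 = 5/2  ->  a_4 = 5/24
  x^3: 20 a_5 - 7 a_3 = 0  ->  20 a_5 = 7 a_3 = -7/2  ->  a_5 = -7/40
  x^4: 30 a_6 - 15 a_4 = 0  ->  30 a_6 = 15 a_4 = 25/8  ->  a_6 = 5/48
Truncated series: y(x) = -1 + x + (5/2) x^2 - (1/2) x^3 + (5/24) x^4 - (7/40) x^5 + (5/48) x^6 + O(x^7).

a_0 = -1; a_1 = 1; a_2 = 5/2; a_3 = -1/2; a_4 = 5/24; a_5 = -7/40; a_6 = 5/48


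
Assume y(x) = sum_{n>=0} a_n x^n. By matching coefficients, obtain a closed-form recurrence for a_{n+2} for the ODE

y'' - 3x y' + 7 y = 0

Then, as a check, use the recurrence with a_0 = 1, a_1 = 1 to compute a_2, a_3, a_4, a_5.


Substitute y = sum_n a_n x^n.
y''(x) has coefficient (n+2)(n+1) a_{n+2} at x^n;
-3 x y'(x) has coefficient -3 n a_n at x^n (shift);
7 y(x) has coefficient 7 a_n at x^n.
Matching x^n: (n+2)(n+1) a_{n+2} + (-3n + 7) a_n = 0.
Thus a_{n+2} = (3n - 7) / ((n+1)(n+2)) * a_n.

Check with a_0 = 1, a_1 = 1 (apply the recurrence for n = 0, 1, 2, 3): a_0 = 1, a_1 = 1, a_2 = -7/2, a_3 = -2/3, a_4 = 7/24, a_5 = -1/15.

a_(n+2) = (3n - 7) / ((n+1)(n+2)) * a_n; check: a_0 = 1, a_1 = 1, a_2 = -7/2, a_3 = -2/3, a_4 = 7/24, a_5 = -1/15


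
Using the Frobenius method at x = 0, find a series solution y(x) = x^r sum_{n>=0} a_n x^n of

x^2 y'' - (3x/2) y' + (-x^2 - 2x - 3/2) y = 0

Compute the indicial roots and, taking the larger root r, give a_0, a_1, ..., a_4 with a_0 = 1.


Write in Frobenius form y'' + (p(x)/x) y' + (q(x)/x^2) y = 0:
  p(x) = -3/2,  q(x) = -x^2 - 2x - 3/2.
Indicial equation: r(r-1) + (-3/2) r + (-3/2) = 0 -> roots r_1 = 3, r_2 = -1/2.
Take r = r_1 = 3. Let y(x) = x^r sum_{n>=0} a_n x^n with a_0 = 1.
Substitute y = x^r sum a_n x^n and match x^{r+n}. The recurrence is
  D(n) a_n - 2 a_{n-1} - 1 a_{n-2} = 0,  where D(n) = (r+n)(r+n-1) + (-3/2)(r+n) + (-3/2).
  a_n = [2 a_{n-1} + 1 a_{n-2}] / D(n).
Since the indicial polynomial factors as (r - r_1)(r - r_2), D(n) = (r_1 + n - r_1)(r_1 + n - r_2) = n(n + 7/2).
Evaluating step by step (a_0 = 1):
  n = 1: D(1) = 1(1 + 7/2) = 9/2; numerator = 2(1) = 2; a_1 = (2)/(9/2) = 4/9
  n = 2: D(2) = 2(2 + 7/2) = 11; numerator = 2(4/9) + 1(1) = 17/9; a_2 = (17/9)/(11) = 17/99
  n = 3: D(3) = 3(3 + 7/2) = 39/2; numerator = 2(17/99) + 1(4/9) = 26/33; a_3 = (26/33)/(39/2) = 4/99
  n = 4: D(4) = 4(4 + 7/2) = 30; numerator = 2(4/99) + 1(17/99) = 25/99; a_4 = (25/99)/(30) = 5/594

r = 3; a_0 = 1; a_1 = 4/9; a_2 = 17/99; a_3 = 4/99; a_4 = 5/594
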